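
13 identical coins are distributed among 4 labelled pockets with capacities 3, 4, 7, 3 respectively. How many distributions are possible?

By stars and bars, unrestricted non-negative solutions to x_1+…+x_4 = 13 number C(13+3,3) = 560.
Subtract solutions that violate a single cap (substitute x_i' = x_i − (cap_i+1)): x_1 ≥ 4 gives C(12,3) = 220; x_2 ≥ 5 gives C(11,3) = 165; x_3 ≥ 8 gives C(8,3) = 56; x_4 ≥ 4 gives C(12,3) = 220. Together 661.
Add back pairs where two caps are both exceeded: 35 + 4 + 56 + 1 + 35 + 4 = 135.
Subtract triples: 0 + 1 + 0 + 0 = 1.
By inclusion–exclusion the count is 560 − 661 + 135 − 1 = 33.

33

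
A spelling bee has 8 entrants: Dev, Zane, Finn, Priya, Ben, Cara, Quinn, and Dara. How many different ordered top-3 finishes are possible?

336

This is an ordered selection of 3 from 8: P(8,3).
That gives 8 × 7 × 6 = 336.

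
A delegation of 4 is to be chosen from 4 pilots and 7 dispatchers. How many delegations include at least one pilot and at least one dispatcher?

With no constraint there are C(11,4) = 330 possible selections.
Subtract selections that omit an entire group: no pilots → C(7,4) = 35; no dispatchers → C(4,4) = 1.
Both groups omitted at once is impossible, so 330 − 36 = 294.

294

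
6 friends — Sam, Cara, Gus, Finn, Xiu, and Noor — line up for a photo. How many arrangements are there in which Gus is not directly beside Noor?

480

Of the 6! = 720 arrangements, those with Gus and Noor adjacent number 2 × 5! = 240 (treat the pair as a block with 2 internal orders).
So 720 − 240 = 480 arrangements keep them apart.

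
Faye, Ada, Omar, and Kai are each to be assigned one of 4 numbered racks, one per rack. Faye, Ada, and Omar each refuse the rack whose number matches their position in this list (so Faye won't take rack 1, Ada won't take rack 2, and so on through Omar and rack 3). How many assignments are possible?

Let Aᵢ (for i ∈ {1, 2, 3}) be the placements that put person i in their forbidden rack. Any j of these fix j positions, leaving (4−j)! ways to fill the rest, and there are C(3,j) ways to pick which j.
By inclusion–exclusion, the number of valid placements is Σ_{j=0}^{3} (−1)^j C(3,j)·(4−j)!.
Computing: 24 − 18 + 6 − 1 = 11.

11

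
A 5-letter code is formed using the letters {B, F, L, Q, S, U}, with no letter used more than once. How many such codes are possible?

720

This is a permutation of 5 out of 6: P(6,5) = 6!/1!.
That product is 6 × 5 × 4 × 3 × 2 = 720.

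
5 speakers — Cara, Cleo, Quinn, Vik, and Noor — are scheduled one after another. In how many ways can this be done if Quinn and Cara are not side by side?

72

Of the 5! = 120 arrangements, those with Quinn and Cara adjacent number 2 × 4! = 48 (treat the pair as a block with 2 internal orders).
Complementary counting: 120 − 48 = 72.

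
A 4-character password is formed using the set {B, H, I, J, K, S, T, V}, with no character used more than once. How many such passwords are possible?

1680

This is a permutation of 4 out of 8: P(8,4) = 8!/4!.
That product is 8 × 7 × 6 × 5 = 1680.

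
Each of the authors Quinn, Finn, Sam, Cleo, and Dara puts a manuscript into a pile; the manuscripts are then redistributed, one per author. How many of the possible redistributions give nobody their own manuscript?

Count assignments avoiding every fixed point. For any j of the 5 authors fixed to their own manuscript, the other 5−j can be arranged in (5−j)! ways.
By inclusion–exclusion this is Σ_{j=0}^{5} (−1)^j C(5,j)·(5−j)!.
Computing: 120 − 120 + 60 − 20 + 5 − 1 = 44.

44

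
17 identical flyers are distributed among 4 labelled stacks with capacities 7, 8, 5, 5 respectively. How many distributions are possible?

Without the upper bounds there are C(20,3) = 1140 ways to split 17 among 4 stacks.
Subtract solutions that violate a single cap (substitute x_i' = x_i − (cap_i+1)): x_1 ≥ 8 gives C(12,3) = 220; x_2 ≥ 9 gives C(11,3) = 165; x_3 ≥ 6 gives C(14,3) = 364; x_4 ≥ 6 gives C(14,3) = 364. Together 1113.
Add back pairs where two caps are both exceeded: 1 + 20 + 20 + 10 + 10 + 56 = 117.
By inclusion–exclusion the count is 1140 − 1113 + 117 = 144.

144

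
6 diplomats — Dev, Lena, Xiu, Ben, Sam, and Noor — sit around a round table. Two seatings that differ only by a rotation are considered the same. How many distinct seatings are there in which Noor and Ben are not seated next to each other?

72

Without the restriction there are (5)! = 120 seatings.
Seatings with Noor beside Ben: treat them as a block with 2 internal orders, giving 2 × (4)! = 48.
Subtracting, 120 − 48 = 72.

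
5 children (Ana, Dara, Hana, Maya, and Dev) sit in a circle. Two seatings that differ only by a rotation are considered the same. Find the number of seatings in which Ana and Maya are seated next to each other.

12

Glue Ana and Maya into a block (2 internal orders). Seating 4 units around a circle gives (3)! arrangements.
So 2 × (3)! = 2 × 6 = 12.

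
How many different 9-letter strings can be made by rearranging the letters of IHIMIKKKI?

2520

The 9 letters of IHIMIKKKI have repeats: I appearing 4 times and K appearing 3 times.
So there are 9! / (4!·3!) = 2520 distinguishable arrangements.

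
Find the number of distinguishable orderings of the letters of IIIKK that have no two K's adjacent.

6

There are 5!/(3!·2!) = 10 arrangements of IIIKK in total.
If the two K's are adjacent, glue them into one block, leaving 4 items to arrange: (4)!/(3!) = 4 ways.
Hence 10 − 4 = 6.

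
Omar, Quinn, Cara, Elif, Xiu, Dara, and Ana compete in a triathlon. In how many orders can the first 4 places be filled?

There are 7 choices for 1st place, 6 for 2nd, and so on down to 4 for position 4.
That gives 7 × 6 × 5 × 4 = 840.

840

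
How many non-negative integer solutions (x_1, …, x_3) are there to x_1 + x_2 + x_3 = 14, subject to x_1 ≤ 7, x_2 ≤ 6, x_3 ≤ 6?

Without the upper bounds there are C(16,2) = 120 ways to split 14 among 3 variables.
Subtract solutions that violate a single cap (substitute x_i' = x_i − (cap_i+1)): x_1 ≥ 8 gives C(8,2) = 28; x_2 ≥ 7 gives C(9,2) = 36; x_3 ≥ 7 gives C(9,2) = 36. Together 100.
Add back pairs where two caps are both exceeded: 0 + 0 + 1 = 1.
By inclusion–exclusion the count is 120 − 100 + 1 = 21.

21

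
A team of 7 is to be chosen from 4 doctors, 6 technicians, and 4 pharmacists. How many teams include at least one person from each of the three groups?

3184

Total 7-person selections from all 14: C(14,7) = 3432.
Subtract selections that omit an entire group: no doctors → C(10,7) = 120; no technicians → C(8,7) = 8; no pharmacists → C(10,7) = 120.
Add back selections omitting two groups (i.e. drawn from a single group): C(4,7) + C(6,7) + C(4,7) = 0.
By inclusion–exclusion: 3432 − 248 + 0 = 3184.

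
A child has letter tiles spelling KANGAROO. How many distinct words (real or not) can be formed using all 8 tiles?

Letter multiplicities in KANGAROO: A×2, G×1, K×1, N×1, O×2, R×1.
So there are 8! / (2!·2!) = 10080 distinguishable arrangements.

10080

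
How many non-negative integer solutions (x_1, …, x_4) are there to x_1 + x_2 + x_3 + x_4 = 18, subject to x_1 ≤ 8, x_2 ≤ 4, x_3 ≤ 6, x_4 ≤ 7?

Ignoring the caps, the number of non-negative solutions to x_1+…+x_4 = 18 is C(21,3) = 1330.
Subtract solutions that violate a single cap (substitute x_i' = x_i − (cap_i+1)): x_1 ≥ 9 gives C(12,3) = 220; x_2 ≥ 5 gives C(16,3) = 560; x_3 ≥ 7 gives C(14,3) = 364; x_4 ≥ 8 gives C(13,3) = 286. Together 1430.
Add back pairs where two caps are both exceeded: 35 + 10 + 4 + 84 + 56 + 20 = 209.
By inclusion–exclusion the count is 1330 − 1430 + 209 = 109.

109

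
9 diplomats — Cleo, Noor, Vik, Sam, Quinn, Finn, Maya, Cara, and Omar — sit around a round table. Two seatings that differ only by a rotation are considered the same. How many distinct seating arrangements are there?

40320

Fix one person's seat to break rotational symmetry; the remaining 8 people can be arranged in (8)! = 40320 ways.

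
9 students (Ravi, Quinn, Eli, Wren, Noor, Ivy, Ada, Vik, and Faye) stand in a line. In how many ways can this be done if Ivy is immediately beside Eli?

Treat {Ivy, Eli} as a single unit. There are 8 units to order, and the pair itself can be ordered 2 ways.
That gives 2 × 8! = 2 × 40320 = 80640.

80640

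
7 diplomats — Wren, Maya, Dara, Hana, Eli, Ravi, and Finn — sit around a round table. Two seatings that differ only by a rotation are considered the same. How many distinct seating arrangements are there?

720

Around a circle, 7 distinct people have 7!/7 = (6)! = 720 rotationally distinct seatings.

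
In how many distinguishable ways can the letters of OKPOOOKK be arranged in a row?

Letter multiplicities in OKPOOOKK: K×3, O×4, P×1.
So there are 8! / (4!·3!) = 280 distinguishable arrangements.

280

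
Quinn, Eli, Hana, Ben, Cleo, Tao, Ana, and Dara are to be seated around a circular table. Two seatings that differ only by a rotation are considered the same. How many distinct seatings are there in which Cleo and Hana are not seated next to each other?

3600

Without the restriction there are (7)! = 5040 seatings.
Seatings with Cleo beside Hana: treat them as a block with 2 internal orders, giving 2 × (6)! = 1440.
Subtracting, 5040 − 1440 = 3600.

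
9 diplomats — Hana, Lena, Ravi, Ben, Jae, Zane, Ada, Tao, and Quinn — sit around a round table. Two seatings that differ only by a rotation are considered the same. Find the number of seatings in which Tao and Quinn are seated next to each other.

Glue Tao and Quinn into a block (2 internal orders). Seating 8 units around a circle gives (7)! arrangements.
So 2 × (7)! = 2 × 5040 = 10080.

10080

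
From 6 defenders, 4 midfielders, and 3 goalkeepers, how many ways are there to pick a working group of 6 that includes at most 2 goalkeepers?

1596

Split by how many goalkeepers are chosen (0 through 2).
Sum: C(3,0)·C(10,6) + C(3,1)·C(10,5) + C(3,2)·C(10,4) = 210 + 756 + 630 = 1596.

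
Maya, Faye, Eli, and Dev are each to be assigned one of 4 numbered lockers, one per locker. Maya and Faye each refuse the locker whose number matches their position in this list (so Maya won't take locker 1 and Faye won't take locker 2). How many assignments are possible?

Let Aᵢ (for i ∈ {1, 2}) be the placements that put person i in their forbidden locker. Any j of these fix j positions, leaving (4−j)! ways to fill the rest, and there are C(2,j) ways to pick which j.
By inclusion–exclusion, the number of valid placements is Σ_{j=0}^{2} (−1)^j C(2,j)·(4−j)!.
Computing: 24 − 12 + 2 = 14.

14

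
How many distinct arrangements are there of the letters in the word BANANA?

The 6 letters of BANANA have repeats: A appearing 3 times and N appearing twice.
So there are 6! / (3!·2!) = 60 distinguishable arrangements.

60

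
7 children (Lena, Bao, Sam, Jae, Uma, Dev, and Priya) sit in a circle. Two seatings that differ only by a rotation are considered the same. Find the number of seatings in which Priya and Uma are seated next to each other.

Treat {Priya, Uma} as one unit (2 internal orders) and seat the resulting 6 units around the table: (5)! circular arrangements.
So 2 × (5)! = 2 × 120 = 240.

240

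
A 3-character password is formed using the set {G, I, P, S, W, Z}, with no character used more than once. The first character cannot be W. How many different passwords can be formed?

100

The first character has 6−1 = 5 choices (anything except W).
The remaining 2 characters are filled from the other 5 symbols without repetition: 5 × 4 = 20.
Total: 5 × 20 = 100.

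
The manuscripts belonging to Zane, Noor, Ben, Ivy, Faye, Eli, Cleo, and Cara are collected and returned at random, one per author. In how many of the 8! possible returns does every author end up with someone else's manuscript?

This is the derangement count D_8: permutations of 8 items with no fixed point.
By inclusion–exclusion this is Σ_{j=0}^{8} (−1)^j C(8,j)·(8−j)!.
Computing: 40320 − 40320 + 20160 − 6720 + 1680 − 336 + 56 − 8 + 1 = 14833.

14833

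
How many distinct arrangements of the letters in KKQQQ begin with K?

4

Fix K in the first position and arrange the remaining 4 letters.
Those 4 letters have Q appearing 3 times, giving (4)!/(3!) = 4.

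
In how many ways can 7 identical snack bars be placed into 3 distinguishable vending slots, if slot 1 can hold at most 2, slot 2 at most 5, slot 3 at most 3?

By stars and bars, unrestricted non-negative solutions to x_1+…+x_3 = 7 number C(7+2,2) = 36.
Subtract solutions that violate a single cap (substitute x_i' = x_i − (cap_i+1)): x_1 ≥ 3 gives C(6,2) = 15; x_2 ≥ 6 gives C(3,2) = 3; x_3 ≥ 4 gives C(5,2) = 10. Together 28.
Add back pairs where two caps are both exceeded: 0 + 1 + 0 = 1.
By inclusion–exclusion the count is 36 − 28 + 1 = 9.

9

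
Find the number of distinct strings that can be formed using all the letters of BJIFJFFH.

The 8 letters of BJIFJFFH have repeats: F appearing 3 times and J appearing twice.
So there are 8! / (3!·2!) = 3360 distinguishable arrangements.

3360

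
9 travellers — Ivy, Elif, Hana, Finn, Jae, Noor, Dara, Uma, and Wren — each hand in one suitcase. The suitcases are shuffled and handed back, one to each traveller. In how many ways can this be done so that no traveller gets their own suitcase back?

133496

Let Aᵢ be the assignments in which traveller i gets their own suitcase. We want the size of the complement of A₁∪…∪A_9.
By inclusion–exclusion this is Σ_{j=0}^{9} (−1)^j C(9,j)·(9−j)!.
Computing: 362880 − 362880 + 181440 − 60480 + 15120 − 3024 + 504 − 72 + 9 − 1 = 133496.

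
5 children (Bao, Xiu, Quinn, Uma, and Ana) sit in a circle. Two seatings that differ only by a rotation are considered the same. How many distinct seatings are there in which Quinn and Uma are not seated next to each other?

12

All circular seatings of 5 people number (4)! = 24.
Seatings with Quinn beside Uma: treat them as a block with 2 internal orders, giving 2 × (3)! = 12.
Subtracting, 24 − 12 = 12.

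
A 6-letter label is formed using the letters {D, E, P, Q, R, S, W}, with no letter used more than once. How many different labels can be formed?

Choose and order 6 of the 7 symbols: the first letter has 7 options, the next 6, and so on down to 2.
That product is 7 × 6 × 5 × 4 × 3 × 2 = 5040.

5040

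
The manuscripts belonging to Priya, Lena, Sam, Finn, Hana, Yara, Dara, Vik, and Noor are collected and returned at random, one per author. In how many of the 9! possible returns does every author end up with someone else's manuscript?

This is the derangement count D_9: permutations of 9 items with no fixed point.
By inclusion–exclusion this is Σ_{j=0}^{9} (−1)^j C(9,j)·(9−j)!.
Computing: 362880 − 362880 + 181440 − 60480 + 15120 − 3024 + 504 − 72 + 9 − 1 = 133496.

133496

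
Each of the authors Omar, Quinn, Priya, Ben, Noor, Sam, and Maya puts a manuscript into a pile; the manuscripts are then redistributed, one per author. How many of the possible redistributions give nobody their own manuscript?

1854

Count assignments avoiding every fixed point. For any j of the 7 authors fixed to their own manuscript, the other 7−j can be arranged in (7−j)! ways.
By inclusion–exclusion this is Σ_{j=0}^{7} (−1)^j C(7,j)·(7−j)!.
Computing: 5040 − 5040 + 2520 − 840 + 210 − 42 + 7 − 1 = 1854.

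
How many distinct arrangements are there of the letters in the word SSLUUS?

60

SSLUUS has 6 letters with S appearing 3 times and U appearing twice.
Dividing 6! = 720 by 3!·2! = 12 for the repeated letters gives 60.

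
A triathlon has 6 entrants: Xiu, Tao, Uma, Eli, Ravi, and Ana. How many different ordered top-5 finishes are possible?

This is an ordered selection of 5 from 6: P(6,5).
That gives 6 × 5 × 4 × 3 × 2 = 720.

720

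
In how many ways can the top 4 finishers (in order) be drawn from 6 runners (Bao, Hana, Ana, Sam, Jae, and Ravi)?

This is an ordered selection of 4 from 6: P(6,4).
That gives 6 × 5 × 4 × 3 = 360.

360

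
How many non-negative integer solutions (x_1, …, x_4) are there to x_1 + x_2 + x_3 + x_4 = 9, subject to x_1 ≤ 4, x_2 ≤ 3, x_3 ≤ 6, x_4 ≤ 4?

Without the upper bounds there are C(12,3) = 220 ways to split 9 among 4 variables.
Subtract solutions that violate a single cap (substitute x_i' = x_i − (cap_i+1)): x_1 ≥ 5 gives C(7,3) = 35; x_2 ≥ 4 gives C(8,3) = 56; x_3 ≥ 7 gives C(5,3) = 10; x_4 ≥ 5 gives C(7,3) = 35. Together 136.
Add back pairs where two caps are both exceeded: 1 + 0 + 0 + 0 + 1 + 0 = 2.
By inclusion–exclusion the count is 220 − 136 + 2 = 86.

86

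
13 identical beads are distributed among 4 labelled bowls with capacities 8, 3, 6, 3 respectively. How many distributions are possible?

79

By stars and bars, unrestricted non-negative solutions to x_1+…+x_4 = 13 number C(13+3,3) = 560.
Subtract solutions that violate a single cap (substitute x_i' = x_i − (cap_i+1)): x_1 ≥ 9 gives C(7,3) = 35; x_2 ≥ 4 gives C(12,3) = 220; x_3 ≥ 7 gives C(9,3) = 84; x_4 ≥ 4 gives C(12,3) = 220. Together 559.
Add back pairs where two caps are both exceeded: 1 + 0 + 1 + 10 + 56 + 10 = 78.
By inclusion–exclusion the count is 560 − 559 + 78 = 79.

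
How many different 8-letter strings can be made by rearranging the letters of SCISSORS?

1680

SCISSORS has 8 letters with S appearing 4 times.
So there are 8! / (4!) = 1680 distinguishable arrangements.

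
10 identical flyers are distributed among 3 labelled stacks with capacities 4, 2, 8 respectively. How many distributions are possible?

12

Without the upper bounds there are C(12,2) = 66 ways to split 10 among 3 stacks.
Subtract solutions that violate a single cap (substitute x_i' = x_i − (cap_i+1)): x_1 ≥ 5 gives C(7,2) = 21; x_2 ≥ 3 gives C(9,2) = 36; x_3 ≥ 9 gives C(3,2) = 3. Together 60.
Add back pairs where two caps are both exceeded: 6 + 0 + 0 = 6.
By inclusion–exclusion the count is 66 − 60 + 6 = 12.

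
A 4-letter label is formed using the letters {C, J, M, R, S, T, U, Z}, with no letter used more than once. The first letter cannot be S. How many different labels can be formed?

1470

The first letter has 8−1 = 7 choices (anything except S).
The remaining 3 letters are filled from the other 7 symbols without repetition: 7 × 6 × 5 = 210.
Total: 7 × 210 = 1470.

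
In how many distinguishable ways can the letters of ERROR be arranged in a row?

20

The 5 letters of ERROR have repeats: R appearing 3 times.
The number of distinct arrangements is 5!/(3!) = 120/6 = 20.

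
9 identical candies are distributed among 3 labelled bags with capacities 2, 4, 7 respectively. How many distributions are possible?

12

By stars and bars, unrestricted non-negative solutions to x_1+…+x_3 = 9 number C(9+2,2) = 55.
Subtract solutions that violate a single cap (substitute x_i' = x_i − (cap_i+1)): x_1 ≥ 3 gives C(8,2) = 28; x_2 ≥ 5 gives C(6,2) = 15; x_3 ≥ 8 gives C(3,2) = 3. Together 46.
Add back pairs where two caps are both exceeded: 3 + 0 + 0 = 3.
By inclusion–exclusion the count is 55 − 46 + 3 = 12.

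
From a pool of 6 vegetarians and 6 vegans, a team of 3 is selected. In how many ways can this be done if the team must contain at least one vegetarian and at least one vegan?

180

With no constraint there are C(12,3) = 220 possible selections.
Selections missing a whole group: no vegetarians → C(6,3) = 20; no vegans → C(6,3) = 20.
Both groups omitted at once is impossible, so 220 − 40 = 180.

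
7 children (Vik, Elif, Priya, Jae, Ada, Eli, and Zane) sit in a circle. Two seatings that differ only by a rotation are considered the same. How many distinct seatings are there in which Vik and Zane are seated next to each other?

Glue Vik and Zane into a block (2 internal orders). Seating 6 units around a circle gives (5)! arrangements.
So 2 × (5)! = 2 × 120 = 240.

240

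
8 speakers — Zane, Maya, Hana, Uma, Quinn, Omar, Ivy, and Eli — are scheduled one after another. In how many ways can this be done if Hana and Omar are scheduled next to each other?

Glue Hana and Omar into one block (2 internal orders), leaving 7 units to arrange in a row.
So the count is 2·(7)! = 10080.

10080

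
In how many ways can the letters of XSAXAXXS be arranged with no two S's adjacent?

315

There are 8!/(4!·2!·2!) = 420 arrangements of XSAXAXXS in total.
Arrangements with the S's together: treat SS as one letter, giving (7)!/(4!·2!) = 105.
Subtracting, 420 − 105 = 315 arrangements keep the S's apart.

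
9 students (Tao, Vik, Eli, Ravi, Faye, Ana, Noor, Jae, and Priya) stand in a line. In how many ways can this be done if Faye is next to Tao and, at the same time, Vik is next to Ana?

20160

Treat {Faye,Tao} as one block (2 orders) and {Vik,Ana} as another (2 orders).
That leaves 7 units to arrange: 2 × 2 × 7! = 4 × 5040 = 20160.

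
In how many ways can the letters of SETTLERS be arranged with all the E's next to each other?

Treat the 2 copies of E as a single block. The multiset to arrange is then {EE, L, R, S, S, T, T}, 7 items in all.
That gives (7)!/(2!·2!) = 1260 arrangements.

1260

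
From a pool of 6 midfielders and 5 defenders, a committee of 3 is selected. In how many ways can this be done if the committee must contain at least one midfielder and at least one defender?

135

Unrestricted: C(11,3) = 165 ways to pick any 3 of the 11.
Selections missing a whole group: no midfielders → C(5,3) = 10; no defenders → C(6,3) = 20.
Both groups omitted at once is impossible, so 165 − 30 = 135.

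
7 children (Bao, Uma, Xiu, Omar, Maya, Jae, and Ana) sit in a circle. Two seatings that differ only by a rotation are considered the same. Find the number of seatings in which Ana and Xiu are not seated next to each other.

Without the restriction there are (6)! = 720 seatings.
Those with Ana next to Xiu: fuse the pair into one unit and seat 6 units around a circle — 2·(5)! = 240.
Subtracting, 720 − 240 = 480.

480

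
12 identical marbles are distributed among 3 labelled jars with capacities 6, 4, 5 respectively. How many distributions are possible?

Ignoring the caps, the number of non-negative solutions to x_1+…+x_3 = 12 is C(14,2) = 91.
Subtract solutions that violate a single cap (substitute x_i' = x_i − (cap_i+1)): x_1 ≥ 7 gives C(7,2) = 21; x_2 ≥ 5 gives C(9,2) = 36; x_3 ≥ 6 gives C(8,2) = 28. Together 85.
Add back pairs where two caps are both exceeded: 1 + 0 + 3 = 4.
By inclusion–exclusion the count is 91 − 85 + 4 = 10.

10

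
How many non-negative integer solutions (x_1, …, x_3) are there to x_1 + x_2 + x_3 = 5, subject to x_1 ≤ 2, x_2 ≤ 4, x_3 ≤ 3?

11

Without the upper bounds there are C(7,2) = 21 ways to split 5 among 3 variables.
Subtract solutions that violate a single cap (substitute x_i' = x_i − (cap_i+1)): x_1 ≥ 3 gives C(4,2) = 6; x_2 ≥ 5 gives C(2,2) = 1; x_3 ≥ 4 gives C(3,2) = 3. Together 10.
No two caps can be exceeded simultaneously, so the pair terms are all 0.
By inclusion–exclusion the count is 21 − 10 + 0 = 11.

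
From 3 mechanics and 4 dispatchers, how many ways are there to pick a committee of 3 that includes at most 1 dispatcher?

13

Split by how many dispatchers are chosen (0 through 1).
Sum: C(4,0)·C(3,3) + C(4,1)·C(3,2) = 1 + 12 = 13.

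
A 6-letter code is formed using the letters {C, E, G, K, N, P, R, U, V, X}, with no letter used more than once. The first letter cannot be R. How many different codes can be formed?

The first letter has 10−1 = 9 choices (anything except R).
The remaining 5 letters are filled from the other 9 symbols without repetition: 9 × 8 × 7 × 6 × 5 = 15120.
Total: 9 × 15120 = 136080.

136080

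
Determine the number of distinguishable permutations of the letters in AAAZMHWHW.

15120

Letter multiplicities in AAAZMHWHW: A×3, H×2, M×1, W×2, Z×1.
Dividing 9! = 362880 by 3!·2!·2! = 24 for the repeated letters gives 15120.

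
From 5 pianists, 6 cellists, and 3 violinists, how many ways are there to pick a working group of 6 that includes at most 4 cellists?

Split by how many cellists are chosen (0 through 4).
Sum: C(6,0)·C(8,6) + C(6,1)·C(8,5) + C(6,2)·C(8,4) + C(6,3)·C(8,3) + C(6,4)·C(8,2) = 28 + 336 + 1050 + 1120 + 420 = 2954.

2954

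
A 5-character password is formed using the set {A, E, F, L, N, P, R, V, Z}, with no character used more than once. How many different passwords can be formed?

15120

This is a permutation of 5 out of 9: P(9,5) = 9!/4!.
That product is 9 × 8 × 7 × 6 × 5 = 15120.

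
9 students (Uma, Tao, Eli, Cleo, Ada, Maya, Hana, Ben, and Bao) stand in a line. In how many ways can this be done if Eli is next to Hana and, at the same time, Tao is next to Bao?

Treat {Eli,Hana} as one block (2 orders) and {Tao,Bao} as another (2 orders).
That leaves 7 units to arrange: 2 × 2 × 7! = 4 × 5040 = 20160.

20160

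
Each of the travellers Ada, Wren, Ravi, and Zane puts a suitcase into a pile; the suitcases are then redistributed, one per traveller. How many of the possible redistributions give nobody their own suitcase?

Count assignments avoiding every fixed point. For any j of the 4 travellers fixed to their own suitcase, the other 4−j can be arranged in (4−j)! ways.
By inclusion–exclusion this is Σ_{j=0}^{4} (−1)^j C(4,j)·(4−j)!.
Computing: 24 − 24 + 12 − 4 + 1 = 9.

9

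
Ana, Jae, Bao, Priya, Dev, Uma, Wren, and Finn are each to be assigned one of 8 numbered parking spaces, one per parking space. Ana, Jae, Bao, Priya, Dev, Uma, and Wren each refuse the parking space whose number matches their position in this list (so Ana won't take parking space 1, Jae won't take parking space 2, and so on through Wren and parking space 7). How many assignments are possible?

16687

Let Aᵢ (for 1 ≤ i ≤ 7) be the placements that put person i in their forbidden parking space. Any j of these fix j positions, leaving (8−j)! ways to fill the rest, and there are C(7,j) ways to pick which j.
By inclusion–exclusion, the number of valid placements is Σ_{j=0}^{7} (−1)^j C(7,j)·(8−j)!.
Computing: 40320 − 35280 + 15120 − 4200 + 840 − 126 + 14 − 1 = 16687.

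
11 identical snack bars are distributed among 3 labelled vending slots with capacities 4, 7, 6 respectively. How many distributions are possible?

Without the upper bounds there are C(13,2) = 78 ways to split 11 among 3 vending slots.
Subtract solutions that violate a single cap (substitute x_i' = x_i − (cap_i+1)): x_1 ≥ 5 gives C(8,2) = 28; x_2 ≥ 8 gives C(5,2) = 10; x_3 ≥ 7 gives C(6,2) = 15. Together 53.
No two caps can be exceeded simultaneously, so the pair terms are all 0.
By inclusion–exclusion the count is 78 − 53 + 0 = 25.

25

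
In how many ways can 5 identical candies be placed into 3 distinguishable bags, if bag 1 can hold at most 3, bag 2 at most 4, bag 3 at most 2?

Ignoring the caps, the number of non-negative solutions to x_1+…+x_3 = 5 is C(7,2) = 21.
Subtract solutions that violate a single cap (substitute x_i' = x_i − (cap_i+1)): x_1 ≥ 4 gives C(3,2) = 3; x_2 ≥ 5 gives C(2,2) = 1; x_3 ≥ 3 gives C(4,2) = 6. Together 10.
No two caps can be exceeded simultaneously, so the pair terms are all 0.
By inclusion–exclusion the count is 21 − 10 + 0 = 11.

11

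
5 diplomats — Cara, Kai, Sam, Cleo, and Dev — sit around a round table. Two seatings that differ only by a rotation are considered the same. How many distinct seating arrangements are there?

Around a circle, 5 distinct people have 5!/5 = (4)! = 24 rotationally distinct seatings.

24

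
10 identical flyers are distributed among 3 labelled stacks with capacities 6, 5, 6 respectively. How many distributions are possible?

31

By stars and bars, unrestricted non-negative solutions to x_1+…+x_3 = 10 number C(10+2,2) = 66.
Subtract solutions that violate a single cap (substitute x_i' = x_i − (cap_i+1)): x_1 ≥ 7 gives C(5,2) = 10; x_2 ≥ 6 gives C(6,2) = 15; x_3 ≥ 7 gives C(5,2) = 10. Together 35.
No two caps can be exceeded simultaneously, so the pair terms are all 0.
By inclusion–exclusion the count is 66 − 35 + 0 = 31.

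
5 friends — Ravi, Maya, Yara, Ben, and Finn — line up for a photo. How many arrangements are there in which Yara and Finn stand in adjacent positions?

Place the 3 others and the Yara-Finn pair as 4 objects in a line; the pair has 2 internal arrangements.
So the count is 2·(4)! = 48.

48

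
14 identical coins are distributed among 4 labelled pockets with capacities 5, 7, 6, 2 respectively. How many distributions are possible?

63

By stars and bars, unrestricted non-negative solutions to x_1+…+x_4 = 14 number C(14+3,3) = 680.
Subtract solutions that violate a single cap (substitute x_i' = x_i − (cap_i+1)): x_1 ≥ 6 gives C(11,3) = 165; x_2 ≥ 8 gives C(9,3) = 84; x_3 ≥ 7 gives C(10,3) = 120; x_4 ≥ 3 gives C(14,3) = 364. Together 733.
Add back pairs where two caps are both exceeded: 1 + 4 + 56 + 0 + 20 + 35 = 116.
By inclusion–exclusion the count is 680 − 733 + 116 = 63.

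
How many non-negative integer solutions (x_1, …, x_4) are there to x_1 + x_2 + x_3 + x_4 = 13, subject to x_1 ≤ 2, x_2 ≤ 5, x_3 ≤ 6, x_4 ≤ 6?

63

Without the upper bounds there are C(16,3) = 560 ways to split 13 among 4 variables.
Subtract solutions that violate a single cap (substitute x_i' = x_i − (cap_i+1)): x_1 ≥ 3 gives C(13,3) = 286; x_2 ≥ 6 gives C(10,3) = 120; x_3 ≥ 7 gives C(9,3) = 84; x_4 ≥ 7 gives C(9,3) = 84. Together 574.
Add back pairs where two caps are both exceeded: 35 + 20 + 20 + 1 + 1 + 0 = 77.
By inclusion–exclusion the count is 560 − 574 + 77 = 63.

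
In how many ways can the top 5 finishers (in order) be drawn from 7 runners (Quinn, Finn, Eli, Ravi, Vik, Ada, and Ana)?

This is an ordered selection of 5 from 7: P(7,5).
That gives 7 × 6 × 5 × 4 × 3 = 2520.

2520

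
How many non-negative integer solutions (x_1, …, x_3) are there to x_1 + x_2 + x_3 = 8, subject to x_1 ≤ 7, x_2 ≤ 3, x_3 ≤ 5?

Ignoring the caps, the number of non-negative solutions to x_1+…+x_3 = 8 is C(10,2) = 45.
Subtract solutions that violate a single cap (substitute x_i' = x_i − (cap_i+1)): x_1 ≥ 8 gives C(2,2) = 1; x_2 ≥ 4 gives C(6,2) = 15; x_3 ≥ 6 gives C(4,2) = 6. Together 22.
No two caps can be exceeded simultaneously, so the pair terms are all 0.
By inclusion–exclusion the count is 45 − 22 + 0 = 23.

23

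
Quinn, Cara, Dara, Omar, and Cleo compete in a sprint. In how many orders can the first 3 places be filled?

60

There are 5 choices for 1st place, 4 for 2nd, and 3 for 3rd.
That gives 5 × 4 × 3 = 60.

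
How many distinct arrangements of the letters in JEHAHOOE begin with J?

630

With the first slot taken by J, it remains to arrange the other 7 letters (EHAHOOE).
Those 7 letters have E appearing twice, H appearing twice, and O appearing twice, giving (7)!/(2!·2!·2!) = 630.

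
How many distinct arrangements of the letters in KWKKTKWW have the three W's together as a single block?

30

Treat the 3 copies of W as a single block. The multiset to arrange is then {WWW, K, K, K, K, T}, 6 items in all.
That gives (6)!/(4!) = 30 arrangements.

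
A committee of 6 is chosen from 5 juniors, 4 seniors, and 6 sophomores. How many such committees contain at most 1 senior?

Split by how many seniors are chosen (0 through 1).
Sum: C(4,0)·C(11,6) + C(4,1)·C(11,5) = 462 + 1848 = 2310.

2310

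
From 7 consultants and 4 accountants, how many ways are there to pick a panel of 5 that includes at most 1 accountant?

Split by how many accountants are chosen (0 through 1).
Sum: C(4,0)·C(7,5) + C(4,1)·C(7,4) = 21 + 140 = 161.

161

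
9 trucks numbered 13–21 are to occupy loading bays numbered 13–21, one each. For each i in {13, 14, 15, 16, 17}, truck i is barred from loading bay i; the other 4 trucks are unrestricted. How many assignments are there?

Let Aᵢ (for 13 ≤ i ≤ 17) be the placements that put truck i in its forbidden loading bay. Any j of these fix j positions, leaving (9−j)! ways to fill the rest, and there are C(5,j) ways to pick which j.
By inclusion–exclusion, the number of valid placements is Σ_{j=0}^{5} (−1)^j C(5,j)·(9−j)!.
Computing: 362880 − 201600 + 50400 − 7200 + 600 − 24 = 205056.

205056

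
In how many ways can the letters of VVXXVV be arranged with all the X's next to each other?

Treat the 2 copies of X as a single block. The multiset to arrange is then {XX, V, V, V, V}, 5 items in all.
That gives (5)!/(4!) = 5 arrangements.

5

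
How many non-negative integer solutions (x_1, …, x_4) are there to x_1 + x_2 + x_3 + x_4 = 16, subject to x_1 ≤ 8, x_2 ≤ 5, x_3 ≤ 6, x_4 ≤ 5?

Without the upper bounds there are C(19,3) = 969 ways to split 16 among 4 variables.
Subtract solutions that violate a single cap (substitute x_i' = x_i − (cap_i+1)): x_1 ≥ 9 gives C(10,3) = 120; x_2 ≥ 6 gives C(13,3) = 286; x_3 ≥ 7 gives C(12,3) = 220; x_4 ≥ 6 gives C(13,3) = 286. Together 912.
Add back pairs where two caps are both exceeded: 4 + 1 + 4 + 20 + 35 + 20 = 84.
By inclusion–exclusion the count is 969 − 912 + 84 = 141.

141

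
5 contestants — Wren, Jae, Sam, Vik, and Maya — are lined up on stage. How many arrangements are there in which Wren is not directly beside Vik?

72

There are 5! = 120 arrangements in all. If Wren and Vik are adjacent, merging them into one block gives 2·(4)! = 48 arrangements.
Complementary counting: 120 − 48 = 72.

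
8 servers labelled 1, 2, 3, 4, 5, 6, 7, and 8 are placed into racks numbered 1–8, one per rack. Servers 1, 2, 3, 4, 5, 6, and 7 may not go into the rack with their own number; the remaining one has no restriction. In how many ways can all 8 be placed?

Let Aᵢ (for 1 ≤ i ≤ 7) be the placements that put server i in its forbidden rack. Any j of these fix j positions, leaving (8−j)! ways to fill the rest, and there are C(7,j) ways to pick which j.
By inclusion–exclusion, the number of valid placements is Σ_{j=0}^{7} (−1)^j C(7,j)·(8−j)!.
Computing: 40320 − 35280 + 15120 − 4200 + 840 − 126 + 14 − 1 = 16687.

16687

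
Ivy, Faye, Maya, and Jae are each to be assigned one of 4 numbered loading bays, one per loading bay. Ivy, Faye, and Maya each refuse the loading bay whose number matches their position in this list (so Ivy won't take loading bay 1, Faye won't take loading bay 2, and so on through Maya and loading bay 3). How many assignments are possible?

11

Let Aᵢ (for i ∈ {1, 2, 3}) be the placements that put person i in their forbidden loading bay. Any j of these fix j positions, leaving (4−j)! ways to fill the rest, and there are C(3,j) ways to pick which j.
By inclusion–exclusion, the number of valid placements is Σ_{j=0}^{3} (−1)^j C(3,j)·(4−j)!.
Computing: 24 − 18 + 6 − 1 = 11.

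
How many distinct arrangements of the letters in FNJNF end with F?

12

Fix F in the last position and arrange the remaining 4 letters.
Those 4 letters have N appearing twice, giving (4)!/(2!) = 12.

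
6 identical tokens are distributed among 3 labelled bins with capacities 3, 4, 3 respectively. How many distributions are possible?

By stars and bars, unrestricted non-negative solutions to x_1+…+x_3 = 6 number C(6+2,2) = 28.
Subtract solutions that violate a single cap (substitute x_i' = x_i − (cap_i+1)): x_1 ≥ 4 gives C(4,2) = 6; x_2 ≥ 5 gives C(3,2) = 3; x_3 ≥ 4 gives C(4,2) = 6. Together 15.
No two caps can be exceeded simultaneously, so the pair terms are all 0.
By inclusion–exclusion the count is 28 − 15 + 0 = 13.

13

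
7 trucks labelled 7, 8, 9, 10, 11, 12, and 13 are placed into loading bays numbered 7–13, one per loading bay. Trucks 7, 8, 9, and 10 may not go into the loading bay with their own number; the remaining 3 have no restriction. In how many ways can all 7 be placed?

2790

Let Aᵢ (for 7 ≤ i ≤ 10) be the placements that put truck i in its forbidden loading bay. Any j of these fix j positions, leaving (7−j)! ways to fill the rest, and there are C(4,j) ways to pick which j.
By inclusion–exclusion, the number of valid placements is Σ_{j=0}^{4} (−1)^j C(4,j)·(7−j)!.
Computing: 5040 − 2880 + 720 − 96 + 6 = 2790.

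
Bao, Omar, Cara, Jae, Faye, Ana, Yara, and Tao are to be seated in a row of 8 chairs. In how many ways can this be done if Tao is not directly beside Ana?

30240

There are 8! = 40320 arrangements in all. If Tao and Ana are adjacent, merging them into one block gives 2·(7)! = 10080 arrangements.
So 40320 − 10080 = 30240 arrangements keep them apart.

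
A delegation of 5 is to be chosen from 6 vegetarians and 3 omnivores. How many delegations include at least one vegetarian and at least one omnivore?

120

Total 5-person selections from all 9: C(9,5) = 126.
Selections missing a whole group: no vegetarians → C(3,5) = 0; no omnivores → C(6,5) = 6.
Both groups omitted at once is impossible, so 126 − 6 = 120.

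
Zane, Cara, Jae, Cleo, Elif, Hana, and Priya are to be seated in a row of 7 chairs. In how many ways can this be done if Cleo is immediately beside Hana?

1440

Glue Cleo and Hana into one block (2 internal orders), leaving 6 units to arrange in a row.
So the count is 2·(6)! = 1440.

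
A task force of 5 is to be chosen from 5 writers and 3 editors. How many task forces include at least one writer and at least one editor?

Total 5-person selections from all 8: C(8,5) = 56.
Selections missing a whole group: no writers → C(3,5) = 0; no editors → C(5,5) = 1.
Both groups omitted at once is impossible, so 56 − 1 = 55.

55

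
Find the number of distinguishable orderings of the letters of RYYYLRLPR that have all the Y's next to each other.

Treat the 3 copies of Y as a single block. The multiset to arrange is then {YYY, L, L, P, R, R, R}, 7 items in all.
That gives (7)!/(3!·2!) = 420 arrangements.

420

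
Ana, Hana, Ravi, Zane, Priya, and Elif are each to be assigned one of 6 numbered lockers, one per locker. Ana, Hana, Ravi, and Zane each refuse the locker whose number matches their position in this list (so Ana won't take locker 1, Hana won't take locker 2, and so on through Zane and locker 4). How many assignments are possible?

362

Let Aᵢ (for 1 ≤ i ≤ 4) be the placements that put person i in their forbidden locker. Any j of these fix j positions, leaving (6−j)! ways to fill the rest, and there are C(4,j) ways to pick which j.
By inclusion–exclusion, the number of valid placements is Σ_{j=0}^{4} (−1)^j C(4,j)·(6−j)!.
Computing: 720 − 480 + 144 − 24 + 2 = 362.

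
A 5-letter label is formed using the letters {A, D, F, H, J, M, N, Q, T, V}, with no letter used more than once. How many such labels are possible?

This is a permutation of 5 out of 10: P(10,5) = 10!/5!.
That product is 10 × 9 × 8 × 7 × 6 = 30240.

30240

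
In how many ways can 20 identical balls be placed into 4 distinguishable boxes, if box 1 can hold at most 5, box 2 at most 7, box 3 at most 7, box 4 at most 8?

Ignoring the caps, the number of non-negative solutions to x_1+…+x_4 = 20 is C(23,3) = 1771.
Subtract solutions that violate a single cap (substitute x_i' = x_i − (cap_i+1)): x_1 ≥ 6 gives C(17,3) = 680; x_2 ≥ 8 gives C(15,3) = 455; x_3 ≥ 8 gives C(15,3) = 455; x_4 ≥ 9 gives C(14,3) = 364. Together 1954.
Add back pairs where two caps are both exceeded: 84 + 84 + 56 + 35 + 20 + 20 = 299.
By inclusion–exclusion the count is 1771 − 1954 + 299 = 116.

116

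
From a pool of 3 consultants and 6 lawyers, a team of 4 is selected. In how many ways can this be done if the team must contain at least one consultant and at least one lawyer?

Unrestricted: C(9,4) = 126 ways to pick any 4 of the 9.
Subtract selections that omit an entire group: no consultants → C(6,4) = 15; no lawyers → C(3,4) = 0.
Both groups omitted at once is impossible, so 126 − 15 = 111.

111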